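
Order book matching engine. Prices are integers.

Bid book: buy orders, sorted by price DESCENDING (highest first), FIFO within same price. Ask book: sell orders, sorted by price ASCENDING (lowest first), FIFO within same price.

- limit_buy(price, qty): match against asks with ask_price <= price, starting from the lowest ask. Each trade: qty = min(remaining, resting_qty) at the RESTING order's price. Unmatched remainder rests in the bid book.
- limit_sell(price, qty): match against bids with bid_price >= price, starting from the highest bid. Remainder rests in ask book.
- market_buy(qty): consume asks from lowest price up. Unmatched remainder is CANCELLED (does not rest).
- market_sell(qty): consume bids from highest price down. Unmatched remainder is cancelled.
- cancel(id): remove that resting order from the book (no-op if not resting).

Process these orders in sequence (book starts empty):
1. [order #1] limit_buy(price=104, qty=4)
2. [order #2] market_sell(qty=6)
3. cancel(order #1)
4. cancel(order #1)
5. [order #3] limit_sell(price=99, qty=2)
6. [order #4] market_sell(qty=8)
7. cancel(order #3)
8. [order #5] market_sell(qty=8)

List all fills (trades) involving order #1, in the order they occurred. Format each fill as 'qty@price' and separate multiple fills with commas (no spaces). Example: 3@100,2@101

After op 1 [order #1] limit_buy(price=104, qty=4): fills=none; bids=[#1:4@104] asks=[-]
After op 2 [order #2] market_sell(qty=6): fills=#1x#2:4@104; bids=[-] asks=[-]
After op 3 cancel(order #1): fills=none; bids=[-] asks=[-]
After op 4 cancel(order #1): fills=none; bids=[-] asks=[-]
After op 5 [order #3] limit_sell(price=99, qty=2): fills=none; bids=[-] asks=[#3:2@99]
After op 6 [order #4] market_sell(qty=8): fills=none; bids=[-] asks=[#3:2@99]
After op 7 cancel(order #3): fills=none; bids=[-] asks=[-]
After op 8 [order #5] market_sell(qty=8): fills=none; bids=[-] asks=[-]

Answer: 4@104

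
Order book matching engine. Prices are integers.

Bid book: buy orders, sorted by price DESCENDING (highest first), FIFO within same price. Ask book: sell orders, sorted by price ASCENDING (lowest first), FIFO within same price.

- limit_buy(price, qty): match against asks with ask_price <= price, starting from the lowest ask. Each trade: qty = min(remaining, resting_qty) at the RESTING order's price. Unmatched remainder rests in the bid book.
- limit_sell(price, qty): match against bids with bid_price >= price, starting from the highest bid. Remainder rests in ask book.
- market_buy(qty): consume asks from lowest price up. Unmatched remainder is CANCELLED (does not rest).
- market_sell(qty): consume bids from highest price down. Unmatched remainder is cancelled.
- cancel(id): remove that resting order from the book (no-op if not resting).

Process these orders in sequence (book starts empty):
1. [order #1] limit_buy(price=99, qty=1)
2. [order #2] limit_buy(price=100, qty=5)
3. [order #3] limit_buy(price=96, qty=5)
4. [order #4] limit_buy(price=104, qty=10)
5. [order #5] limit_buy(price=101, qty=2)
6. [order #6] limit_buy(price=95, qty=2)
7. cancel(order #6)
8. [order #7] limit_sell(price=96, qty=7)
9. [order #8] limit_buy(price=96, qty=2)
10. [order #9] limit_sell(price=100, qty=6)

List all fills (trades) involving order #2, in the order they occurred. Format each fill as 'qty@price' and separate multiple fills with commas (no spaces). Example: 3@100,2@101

After op 1 [order #1] limit_buy(price=99, qty=1): fills=none; bids=[#1:1@99] asks=[-]
After op 2 [order #2] limit_buy(price=100, qty=5): fills=none; bids=[#2:5@100 #1:1@99] asks=[-]
After op 3 [order #3] limit_buy(price=96, qty=5): fills=none; bids=[#2:5@100 #1:1@99 #3:5@96] asks=[-]
After op 4 [order #4] limit_buy(price=104, qty=10): fills=none; bids=[#4:10@104 #2:5@100 #1:1@99 #3:5@96] asks=[-]
After op 5 [order #5] limit_buy(price=101, qty=2): fills=none; bids=[#4:10@104 #5:2@101 #2:5@100 #1:1@99 #3:5@96] asks=[-]
After op 6 [order #6] limit_buy(price=95, qty=2): fills=none; bids=[#4:10@104 #5:2@101 #2:5@100 #1:1@99 #3:5@96 #6:2@95] asks=[-]
After op 7 cancel(order #6): fills=none; bids=[#4:10@104 #5:2@101 #2:5@100 #1:1@99 #3:5@96] asks=[-]
After op 8 [order #7] limit_sell(price=96, qty=7): fills=#4x#7:7@104; bids=[#4:3@104 #5:2@101 #2:5@100 #1:1@99 #3:5@96] asks=[-]
After op 9 [order #8] limit_buy(price=96, qty=2): fills=none; bids=[#4:3@104 #5:2@101 #2:5@100 #1:1@99 #3:5@96 #8:2@96] asks=[-]
After op 10 [order #9] limit_sell(price=100, qty=6): fills=#4x#9:3@104 #5x#9:2@101 #2x#9:1@100; bids=[#2:4@100 #1:1@99 #3:5@96 #8:2@96] asks=[-]

Answer: 1@100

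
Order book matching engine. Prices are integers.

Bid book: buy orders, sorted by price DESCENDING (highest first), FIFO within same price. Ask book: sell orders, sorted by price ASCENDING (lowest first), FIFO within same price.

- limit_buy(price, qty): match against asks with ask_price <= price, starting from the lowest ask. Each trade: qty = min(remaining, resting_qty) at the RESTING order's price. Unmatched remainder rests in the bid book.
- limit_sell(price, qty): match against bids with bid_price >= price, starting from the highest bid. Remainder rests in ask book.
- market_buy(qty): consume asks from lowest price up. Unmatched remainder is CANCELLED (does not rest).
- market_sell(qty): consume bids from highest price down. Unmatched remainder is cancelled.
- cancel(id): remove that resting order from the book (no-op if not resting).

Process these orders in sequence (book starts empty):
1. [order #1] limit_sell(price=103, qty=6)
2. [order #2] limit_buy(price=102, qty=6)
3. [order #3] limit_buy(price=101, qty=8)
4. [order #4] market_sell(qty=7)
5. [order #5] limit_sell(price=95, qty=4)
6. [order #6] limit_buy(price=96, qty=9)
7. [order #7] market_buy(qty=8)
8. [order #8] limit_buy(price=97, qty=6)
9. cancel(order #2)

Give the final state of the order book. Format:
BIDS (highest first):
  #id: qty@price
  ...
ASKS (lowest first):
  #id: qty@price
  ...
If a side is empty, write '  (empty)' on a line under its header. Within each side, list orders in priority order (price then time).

Answer: BIDS (highest first):
  #3: 3@101
  #8: 6@97
  #6: 9@96
ASKS (lowest first):
  (empty)

Derivation:
After op 1 [order #1] limit_sell(price=103, qty=6): fills=none; bids=[-] asks=[#1:6@103]
After op 2 [order #2] limit_buy(price=102, qty=6): fills=none; bids=[#2:6@102] asks=[#1:6@103]
After op 3 [order #3] limit_buy(price=101, qty=8): fills=none; bids=[#2:6@102 #3:8@101] asks=[#1:6@103]
After op 4 [order #4] market_sell(qty=7): fills=#2x#4:6@102 #3x#4:1@101; bids=[#3:7@101] asks=[#1:6@103]
After op 5 [order #5] limit_sell(price=95, qty=4): fills=#3x#5:4@101; bids=[#3:3@101] asks=[#1:6@103]
After op 6 [order #6] limit_buy(price=96, qty=9): fills=none; bids=[#3:3@101 #6:9@96] asks=[#1:6@103]
After op 7 [order #7] market_buy(qty=8): fills=#7x#1:6@103; bids=[#3:3@101 #6:9@96] asks=[-]
After op 8 [order #8] limit_buy(price=97, qty=6): fills=none; bids=[#3:3@101 #8:6@97 #6:9@96] asks=[-]
After op 9 cancel(order #2): fills=none; bids=[#3:3@101 #8:6@97 #6:9@96] asks=[-]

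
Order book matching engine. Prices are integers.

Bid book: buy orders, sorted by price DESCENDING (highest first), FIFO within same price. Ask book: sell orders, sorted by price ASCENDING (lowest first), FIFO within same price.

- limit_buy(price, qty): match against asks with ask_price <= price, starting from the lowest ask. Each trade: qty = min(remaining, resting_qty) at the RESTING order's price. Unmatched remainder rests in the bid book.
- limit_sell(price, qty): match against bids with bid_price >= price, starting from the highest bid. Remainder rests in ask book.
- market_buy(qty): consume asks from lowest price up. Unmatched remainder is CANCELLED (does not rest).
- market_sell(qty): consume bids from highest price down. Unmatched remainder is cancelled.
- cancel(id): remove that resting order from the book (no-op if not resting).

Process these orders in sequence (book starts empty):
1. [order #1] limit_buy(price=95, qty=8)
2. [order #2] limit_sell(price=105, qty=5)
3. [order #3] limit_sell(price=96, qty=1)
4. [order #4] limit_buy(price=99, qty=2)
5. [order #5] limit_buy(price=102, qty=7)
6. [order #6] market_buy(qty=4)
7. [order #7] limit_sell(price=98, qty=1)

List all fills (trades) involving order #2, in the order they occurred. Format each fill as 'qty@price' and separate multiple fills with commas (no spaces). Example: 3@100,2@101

Answer: 4@105

Derivation:
After op 1 [order #1] limit_buy(price=95, qty=8): fills=none; bids=[#1:8@95] asks=[-]
After op 2 [order #2] limit_sell(price=105, qty=5): fills=none; bids=[#1:8@95] asks=[#2:5@105]
After op 3 [order #3] limit_sell(price=96, qty=1): fills=none; bids=[#1:8@95] asks=[#3:1@96 #2:5@105]
After op 4 [order #4] limit_buy(price=99, qty=2): fills=#4x#3:1@96; bids=[#4:1@99 #1:8@95] asks=[#2:5@105]
After op 5 [order #5] limit_buy(price=102, qty=7): fills=none; bids=[#5:7@102 #4:1@99 #1:8@95] asks=[#2:5@105]
After op 6 [order #6] market_buy(qty=4): fills=#6x#2:4@105; bids=[#5:7@102 #4:1@99 #1:8@95] asks=[#2:1@105]
After op 7 [order #7] limit_sell(price=98, qty=1): fills=#5x#7:1@102; bids=[#5:6@102 #4:1@99 #1:8@95] asks=[#2:1@105]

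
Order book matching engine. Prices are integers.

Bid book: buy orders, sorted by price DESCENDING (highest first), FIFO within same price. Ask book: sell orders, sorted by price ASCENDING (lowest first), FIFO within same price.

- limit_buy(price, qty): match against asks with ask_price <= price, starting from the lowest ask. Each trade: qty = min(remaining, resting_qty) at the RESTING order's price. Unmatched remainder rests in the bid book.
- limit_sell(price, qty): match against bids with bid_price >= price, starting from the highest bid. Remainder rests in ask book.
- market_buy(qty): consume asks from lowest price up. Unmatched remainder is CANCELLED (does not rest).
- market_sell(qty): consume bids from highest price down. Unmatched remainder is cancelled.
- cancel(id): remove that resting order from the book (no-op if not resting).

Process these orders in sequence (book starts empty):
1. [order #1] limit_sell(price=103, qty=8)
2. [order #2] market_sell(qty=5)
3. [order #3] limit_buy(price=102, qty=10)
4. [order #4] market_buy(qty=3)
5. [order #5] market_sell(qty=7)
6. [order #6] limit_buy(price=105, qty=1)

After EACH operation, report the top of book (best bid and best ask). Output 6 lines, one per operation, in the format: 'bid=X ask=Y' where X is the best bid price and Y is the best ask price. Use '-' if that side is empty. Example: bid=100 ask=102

After op 1 [order #1] limit_sell(price=103, qty=8): fills=none; bids=[-] asks=[#1:8@103]
After op 2 [order #2] market_sell(qty=5): fills=none; bids=[-] asks=[#1:8@103]
After op 3 [order #3] limit_buy(price=102, qty=10): fills=none; bids=[#3:10@102] asks=[#1:8@103]
After op 4 [order #4] market_buy(qty=3): fills=#4x#1:3@103; bids=[#3:10@102] asks=[#1:5@103]
After op 5 [order #5] market_sell(qty=7): fills=#3x#5:7@102; bids=[#3:3@102] asks=[#1:5@103]
After op 6 [order #6] limit_buy(price=105, qty=1): fills=#6x#1:1@103; bids=[#3:3@102] asks=[#1:4@103]

Answer: bid=- ask=103
bid=- ask=103
bid=102 ask=103
bid=102 ask=103
bid=102 ask=103
bid=102 ask=103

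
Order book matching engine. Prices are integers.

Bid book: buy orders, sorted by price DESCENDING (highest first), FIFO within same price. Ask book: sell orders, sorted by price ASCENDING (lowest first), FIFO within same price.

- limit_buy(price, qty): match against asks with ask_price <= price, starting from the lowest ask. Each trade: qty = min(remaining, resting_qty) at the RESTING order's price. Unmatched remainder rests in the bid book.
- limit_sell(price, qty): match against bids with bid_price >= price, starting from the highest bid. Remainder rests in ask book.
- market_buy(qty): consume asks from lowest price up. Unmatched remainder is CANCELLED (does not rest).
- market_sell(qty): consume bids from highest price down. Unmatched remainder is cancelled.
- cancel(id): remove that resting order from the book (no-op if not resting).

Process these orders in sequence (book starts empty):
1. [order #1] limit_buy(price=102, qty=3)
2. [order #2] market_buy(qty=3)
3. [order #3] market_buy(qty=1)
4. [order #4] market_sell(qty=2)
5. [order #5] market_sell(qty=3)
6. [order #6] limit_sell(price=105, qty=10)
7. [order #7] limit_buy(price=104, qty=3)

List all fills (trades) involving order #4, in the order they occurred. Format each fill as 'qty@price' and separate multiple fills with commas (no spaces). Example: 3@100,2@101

Answer: 2@102

Derivation:
After op 1 [order #1] limit_buy(price=102, qty=3): fills=none; bids=[#1:3@102] asks=[-]
After op 2 [order #2] market_buy(qty=3): fills=none; bids=[#1:3@102] asks=[-]
After op 3 [order #3] market_buy(qty=1): fills=none; bids=[#1:3@102] asks=[-]
After op 4 [order #4] market_sell(qty=2): fills=#1x#4:2@102; bids=[#1:1@102] asks=[-]
After op 5 [order #5] market_sell(qty=3): fills=#1x#5:1@102; bids=[-] asks=[-]
After op 6 [order #6] limit_sell(price=105, qty=10): fills=none; bids=[-] asks=[#6:10@105]
After op 7 [order #7] limit_buy(price=104, qty=3): fills=none; bids=[#7:3@104] asks=[#6:10@105]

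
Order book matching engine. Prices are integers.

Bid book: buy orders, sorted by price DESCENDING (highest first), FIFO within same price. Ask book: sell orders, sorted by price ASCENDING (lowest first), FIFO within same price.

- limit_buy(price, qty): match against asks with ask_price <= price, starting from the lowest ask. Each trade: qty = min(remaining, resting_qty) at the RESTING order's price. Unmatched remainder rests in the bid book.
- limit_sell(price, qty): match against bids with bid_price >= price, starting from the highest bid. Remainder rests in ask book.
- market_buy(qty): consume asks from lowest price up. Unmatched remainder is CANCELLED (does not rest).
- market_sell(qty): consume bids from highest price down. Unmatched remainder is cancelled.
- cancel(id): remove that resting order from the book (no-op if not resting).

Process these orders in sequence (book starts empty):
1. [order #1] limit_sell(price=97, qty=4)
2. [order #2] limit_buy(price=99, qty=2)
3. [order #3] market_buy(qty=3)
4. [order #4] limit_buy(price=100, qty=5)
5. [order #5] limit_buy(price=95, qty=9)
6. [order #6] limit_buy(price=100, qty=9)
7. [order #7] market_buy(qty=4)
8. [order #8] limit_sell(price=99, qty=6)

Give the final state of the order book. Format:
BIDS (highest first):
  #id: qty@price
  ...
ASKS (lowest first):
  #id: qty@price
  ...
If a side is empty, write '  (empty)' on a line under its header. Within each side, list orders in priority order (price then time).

After op 1 [order #1] limit_sell(price=97, qty=4): fills=none; bids=[-] asks=[#1:4@97]
After op 2 [order #2] limit_buy(price=99, qty=2): fills=#2x#1:2@97; bids=[-] asks=[#1:2@97]
After op 3 [order #3] market_buy(qty=3): fills=#3x#1:2@97; bids=[-] asks=[-]
After op 4 [order #4] limit_buy(price=100, qty=5): fills=none; bids=[#4:5@100] asks=[-]
After op 5 [order #5] limit_buy(price=95, qty=9): fills=none; bids=[#4:5@100 #5:9@95] asks=[-]
After op 6 [order #6] limit_buy(price=100, qty=9): fills=none; bids=[#4:5@100 #6:9@100 #5:9@95] asks=[-]
After op 7 [order #7] market_buy(qty=4): fills=none; bids=[#4:5@100 #6:9@100 #5:9@95] asks=[-]
After op 8 [order #8] limit_sell(price=99, qty=6): fills=#4x#8:5@100 #6x#8:1@100; bids=[#6:8@100 #5:9@95] asks=[-]

Answer: BIDS (highest first):
  #6: 8@100
  #5: 9@95
ASKS (lowest first):
  (empty)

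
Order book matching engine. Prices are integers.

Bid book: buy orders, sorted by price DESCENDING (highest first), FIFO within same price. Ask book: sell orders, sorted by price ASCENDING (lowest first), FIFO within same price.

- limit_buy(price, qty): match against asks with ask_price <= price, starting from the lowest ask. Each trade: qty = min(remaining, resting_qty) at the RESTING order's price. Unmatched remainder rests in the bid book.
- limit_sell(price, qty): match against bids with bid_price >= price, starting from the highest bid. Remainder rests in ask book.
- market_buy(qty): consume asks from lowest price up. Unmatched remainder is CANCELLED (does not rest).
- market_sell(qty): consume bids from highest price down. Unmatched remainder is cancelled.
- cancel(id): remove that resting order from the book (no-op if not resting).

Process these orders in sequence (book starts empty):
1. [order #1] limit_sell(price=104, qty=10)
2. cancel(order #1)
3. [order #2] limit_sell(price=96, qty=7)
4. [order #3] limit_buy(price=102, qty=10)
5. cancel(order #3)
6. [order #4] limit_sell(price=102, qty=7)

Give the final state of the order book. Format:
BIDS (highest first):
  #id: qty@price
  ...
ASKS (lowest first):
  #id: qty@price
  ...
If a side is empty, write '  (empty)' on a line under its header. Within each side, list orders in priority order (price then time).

Answer: BIDS (highest first):
  (empty)
ASKS (lowest first):
  #4: 7@102

Derivation:
After op 1 [order #1] limit_sell(price=104, qty=10): fills=none; bids=[-] asks=[#1:10@104]
After op 2 cancel(order #1): fills=none; bids=[-] asks=[-]
After op 3 [order #2] limit_sell(price=96, qty=7): fills=none; bids=[-] asks=[#2:7@96]
After op 4 [order #3] limit_buy(price=102, qty=10): fills=#3x#2:7@96; bids=[#3:3@102] asks=[-]
After op 5 cancel(order #3): fills=none; bids=[-] asks=[-]
After op 6 [order #4] limit_sell(price=102, qty=7): fills=none; bids=[-] asks=[#4:7@102]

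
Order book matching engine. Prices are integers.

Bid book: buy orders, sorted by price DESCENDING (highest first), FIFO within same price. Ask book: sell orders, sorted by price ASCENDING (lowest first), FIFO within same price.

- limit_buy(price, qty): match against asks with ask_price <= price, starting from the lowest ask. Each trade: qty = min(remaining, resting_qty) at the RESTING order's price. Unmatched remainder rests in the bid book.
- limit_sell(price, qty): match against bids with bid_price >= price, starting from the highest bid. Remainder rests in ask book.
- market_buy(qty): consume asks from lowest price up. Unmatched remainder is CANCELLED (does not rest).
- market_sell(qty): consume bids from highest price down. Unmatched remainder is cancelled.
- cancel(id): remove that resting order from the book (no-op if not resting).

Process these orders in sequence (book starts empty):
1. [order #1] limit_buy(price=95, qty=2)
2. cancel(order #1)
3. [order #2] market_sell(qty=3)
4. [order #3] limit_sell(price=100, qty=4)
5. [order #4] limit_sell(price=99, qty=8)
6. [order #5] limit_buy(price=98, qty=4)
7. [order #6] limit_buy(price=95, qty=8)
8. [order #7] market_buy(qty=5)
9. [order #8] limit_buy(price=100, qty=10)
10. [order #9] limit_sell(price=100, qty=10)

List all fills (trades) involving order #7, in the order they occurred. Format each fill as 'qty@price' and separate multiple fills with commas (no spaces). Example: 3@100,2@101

After op 1 [order #1] limit_buy(price=95, qty=2): fills=none; bids=[#1:2@95] asks=[-]
After op 2 cancel(order #1): fills=none; bids=[-] asks=[-]
After op 3 [order #2] market_sell(qty=3): fills=none; bids=[-] asks=[-]
After op 4 [order #3] limit_sell(price=100, qty=4): fills=none; bids=[-] asks=[#3:4@100]
After op 5 [order #4] limit_sell(price=99, qty=8): fills=none; bids=[-] asks=[#4:8@99 #3:4@100]
After op 6 [order #5] limit_buy(price=98, qty=4): fills=none; bids=[#5:4@98] asks=[#4:8@99 #3:4@100]
After op 7 [order #6] limit_buy(price=95, qty=8): fills=none; bids=[#5:4@98 #6:8@95] asks=[#4:8@99 #3:4@100]
After op 8 [order #7] market_buy(qty=5): fills=#7x#4:5@99; bids=[#5:4@98 #6:8@95] asks=[#4:3@99 #3:4@100]
After op 9 [order #8] limit_buy(price=100, qty=10): fills=#8x#4:3@99 #8x#3:4@100; bids=[#8:3@100 #5:4@98 #6:8@95] asks=[-]
After op 10 [order #9] limit_sell(price=100, qty=10): fills=#8x#9:3@100; bids=[#5:4@98 #6:8@95] asks=[#9:7@100]

Answer: 5@99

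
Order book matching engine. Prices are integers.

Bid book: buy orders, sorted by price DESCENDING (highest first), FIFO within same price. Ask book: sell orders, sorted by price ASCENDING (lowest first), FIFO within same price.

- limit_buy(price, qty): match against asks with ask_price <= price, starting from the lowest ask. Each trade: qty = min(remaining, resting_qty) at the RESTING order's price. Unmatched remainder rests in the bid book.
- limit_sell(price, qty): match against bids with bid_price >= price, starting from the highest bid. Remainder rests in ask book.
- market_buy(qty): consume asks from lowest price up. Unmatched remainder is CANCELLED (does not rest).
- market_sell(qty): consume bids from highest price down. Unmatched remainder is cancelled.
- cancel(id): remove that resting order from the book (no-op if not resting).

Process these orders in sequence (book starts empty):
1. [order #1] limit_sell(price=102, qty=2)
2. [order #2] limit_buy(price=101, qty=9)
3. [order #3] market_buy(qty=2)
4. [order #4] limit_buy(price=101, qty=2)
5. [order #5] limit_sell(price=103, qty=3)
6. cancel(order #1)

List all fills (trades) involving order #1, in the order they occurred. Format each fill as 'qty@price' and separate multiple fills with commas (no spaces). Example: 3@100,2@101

Answer: 2@102

Derivation:
After op 1 [order #1] limit_sell(price=102, qty=2): fills=none; bids=[-] asks=[#1:2@102]
After op 2 [order #2] limit_buy(price=101, qty=9): fills=none; bids=[#2:9@101] asks=[#1:2@102]
After op 3 [order #3] market_buy(qty=2): fills=#3x#1:2@102; bids=[#2:9@101] asks=[-]
After op 4 [order #4] limit_buy(price=101, qty=2): fills=none; bids=[#2:9@101 #4:2@101] asks=[-]
After op 5 [order #5] limit_sell(price=103, qty=3): fills=none; bids=[#2:9@101 #4:2@101] asks=[#5:3@103]
After op 6 cancel(order #1): fills=none; bids=[#2:9@101 #4:2@101] asks=[#5:3@103]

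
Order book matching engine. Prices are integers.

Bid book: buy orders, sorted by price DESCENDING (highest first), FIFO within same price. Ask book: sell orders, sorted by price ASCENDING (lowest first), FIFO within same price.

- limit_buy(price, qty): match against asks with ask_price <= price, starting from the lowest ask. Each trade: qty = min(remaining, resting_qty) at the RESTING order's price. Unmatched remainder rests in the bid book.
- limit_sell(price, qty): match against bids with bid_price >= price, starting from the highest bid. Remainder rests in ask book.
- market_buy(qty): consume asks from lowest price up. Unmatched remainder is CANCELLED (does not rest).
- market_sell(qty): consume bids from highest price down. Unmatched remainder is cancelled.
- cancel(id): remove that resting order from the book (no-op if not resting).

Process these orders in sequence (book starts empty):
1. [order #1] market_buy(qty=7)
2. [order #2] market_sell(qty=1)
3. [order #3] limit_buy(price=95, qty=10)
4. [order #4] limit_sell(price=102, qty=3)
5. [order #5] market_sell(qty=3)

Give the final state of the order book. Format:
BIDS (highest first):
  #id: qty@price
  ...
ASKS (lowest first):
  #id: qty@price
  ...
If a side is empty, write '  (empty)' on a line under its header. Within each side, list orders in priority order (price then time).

After op 1 [order #1] market_buy(qty=7): fills=none; bids=[-] asks=[-]
After op 2 [order #2] market_sell(qty=1): fills=none; bids=[-] asks=[-]
After op 3 [order #3] limit_buy(price=95, qty=10): fills=none; bids=[#3:10@95] asks=[-]
After op 4 [order #4] limit_sell(price=102, qty=3): fills=none; bids=[#3:10@95] asks=[#4:3@102]
After op 5 [order #5] market_sell(qty=3): fills=#3x#5:3@95; bids=[#3:7@95] asks=[#4:3@102]

Answer: BIDS (highest first):
  #3: 7@95
ASKS (lowest first):
  #4: 3@102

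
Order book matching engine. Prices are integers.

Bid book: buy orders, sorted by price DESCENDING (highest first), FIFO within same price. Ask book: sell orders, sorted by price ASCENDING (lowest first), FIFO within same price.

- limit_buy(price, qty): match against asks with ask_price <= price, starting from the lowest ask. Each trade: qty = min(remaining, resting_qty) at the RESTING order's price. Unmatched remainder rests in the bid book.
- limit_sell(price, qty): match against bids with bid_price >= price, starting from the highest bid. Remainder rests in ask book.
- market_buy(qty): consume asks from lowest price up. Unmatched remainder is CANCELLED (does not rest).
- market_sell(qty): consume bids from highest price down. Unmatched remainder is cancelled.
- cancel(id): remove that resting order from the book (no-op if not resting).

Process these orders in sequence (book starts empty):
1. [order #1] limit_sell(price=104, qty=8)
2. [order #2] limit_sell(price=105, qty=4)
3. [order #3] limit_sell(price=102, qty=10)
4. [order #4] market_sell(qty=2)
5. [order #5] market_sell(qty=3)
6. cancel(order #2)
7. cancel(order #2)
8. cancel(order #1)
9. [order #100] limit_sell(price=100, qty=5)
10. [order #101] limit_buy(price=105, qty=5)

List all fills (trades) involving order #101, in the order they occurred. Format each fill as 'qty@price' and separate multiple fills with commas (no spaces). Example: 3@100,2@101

After op 1 [order #1] limit_sell(price=104, qty=8): fills=none; bids=[-] asks=[#1:8@104]
After op 2 [order #2] limit_sell(price=105, qty=4): fills=none; bids=[-] asks=[#1:8@104 #2:4@105]
After op 3 [order #3] limit_sell(price=102, qty=10): fills=none; bids=[-] asks=[#3:10@102 #1:8@104 #2:4@105]
After op 4 [order #4] market_sell(qty=2): fills=none; bids=[-] asks=[#3:10@102 #1:8@104 #2:4@105]
After op 5 [order #5] market_sell(qty=3): fills=none; bids=[-] asks=[#3:10@102 #1:8@104 #2:4@105]
After op 6 cancel(order #2): fills=none; bids=[-] asks=[#3:10@102 #1:8@104]
After op 7 cancel(order #2): fills=none; bids=[-] asks=[#3:10@102 #1:8@104]
After op 8 cancel(order #1): fills=none; bids=[-] asks=[#3:10@102]
After op 9 [order #100] limit_sell(price=100, qty=5): fills=none; bids=[-] asks=[#100:5@100 #3:10@102]
After op 10 [order #101] limit_buy(price=105, qty=5): fills=#101x#100:5@100; bids=[-] asks=[#3:10@102]

Answer: 5@100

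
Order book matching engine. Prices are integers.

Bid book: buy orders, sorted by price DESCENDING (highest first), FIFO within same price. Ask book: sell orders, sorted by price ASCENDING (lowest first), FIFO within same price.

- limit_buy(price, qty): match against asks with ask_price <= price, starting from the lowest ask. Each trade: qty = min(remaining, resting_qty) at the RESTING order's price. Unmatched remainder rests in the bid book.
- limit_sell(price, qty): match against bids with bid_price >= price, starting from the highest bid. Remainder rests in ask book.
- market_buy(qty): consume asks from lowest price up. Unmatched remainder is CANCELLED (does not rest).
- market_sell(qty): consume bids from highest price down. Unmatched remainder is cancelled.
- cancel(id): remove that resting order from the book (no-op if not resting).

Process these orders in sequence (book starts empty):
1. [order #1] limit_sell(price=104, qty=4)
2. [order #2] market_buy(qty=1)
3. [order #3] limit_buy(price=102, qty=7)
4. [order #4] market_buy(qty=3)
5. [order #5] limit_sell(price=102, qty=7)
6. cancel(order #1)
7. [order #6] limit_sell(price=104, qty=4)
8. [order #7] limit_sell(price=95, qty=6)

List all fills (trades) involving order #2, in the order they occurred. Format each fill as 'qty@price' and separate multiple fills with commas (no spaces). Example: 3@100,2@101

After op 1 [order #1] limit_sell(price=104, qty=4): fills=none; bids=[-] asks=[#1:4@104]
After op 2 [order #2] market_buy(qty=1): fills=#2x#1:1@104; bids=[-] asks=[#1:3@104]
After op 3 [order #3] limit_buy(price=102, qty=7): fills=none; bids=[#3:7@102] asks=[#1:3@104]
After op 4 [order #4] market_buy(qty=3): fills=#4x#1:3@104; bids=[#3:7@102] asks=[-]
After op 5 [order #5] limit_sell(price=102, qty=7): fills=#3x#5:7@102; bids=[-] asks=[-]
After op 6 cancel(order #1): fills=none; bids=[-] asks=[-]
After op 7 [order #6] limit_sell(price=104, qty=4): fills=none; bids=[-] asks=[#6:4@104]
After op 8 [order #7] limit_sell(price=95, qty=6): fills=none; bids=[-] asks=[#7:6@95 #6:4@104]

Answer: 1@104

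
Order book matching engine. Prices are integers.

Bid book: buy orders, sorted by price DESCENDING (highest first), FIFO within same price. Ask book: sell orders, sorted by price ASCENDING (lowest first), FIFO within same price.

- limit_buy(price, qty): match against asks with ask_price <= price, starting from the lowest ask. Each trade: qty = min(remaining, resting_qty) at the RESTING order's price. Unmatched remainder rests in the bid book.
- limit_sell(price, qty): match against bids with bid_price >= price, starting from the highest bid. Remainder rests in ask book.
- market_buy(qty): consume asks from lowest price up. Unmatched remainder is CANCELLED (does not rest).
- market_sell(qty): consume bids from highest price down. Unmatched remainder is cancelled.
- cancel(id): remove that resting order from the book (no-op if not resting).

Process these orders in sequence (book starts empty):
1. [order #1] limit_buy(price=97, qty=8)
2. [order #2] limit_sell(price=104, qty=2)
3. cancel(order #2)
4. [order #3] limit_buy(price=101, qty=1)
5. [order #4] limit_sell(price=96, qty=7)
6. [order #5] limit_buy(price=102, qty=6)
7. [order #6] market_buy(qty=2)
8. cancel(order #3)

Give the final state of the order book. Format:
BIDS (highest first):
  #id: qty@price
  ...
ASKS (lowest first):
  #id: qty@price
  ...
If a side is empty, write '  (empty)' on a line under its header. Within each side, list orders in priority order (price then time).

Answer: BIDS (highest first):
  #5: 6@102
  #1: 2@97
ASKS (lowest first):
  (empty)

Derivation:
After op 1 [order #1] limit_buy(price=97, qty=8): fills=none; bids=[#1:8@97] asks=[-]
After op 2 [order #2] limit_sell(price=104, qty=2): fills=none; bids=[#1:8@97] asks=[#2:2@104]
After op 3 cancel(order #2): fills=none; bids=[#1:8@97] asks=[-]
After op 4 [order #3] limit_buy(price=101, qty=1): fills=none; bids=[#3:1@101 #1:8@97] asks=[-]
After op 5 [order #4] limit_sell(price=96, qty=7): fills=#3x#4:1@101 #1x#4:6@97; bids=[#1:2@97] asks=[-]
After op 6 [order #5] limit_buy(price=102, qty=6): fills=none; bids=[#5:6@102 #1:2@97] asks=[-]
After op 7 [order #6] market_buy(qty=2): fills=none; bids=[#5:6@102 #1:2@97] asks=[-]
After op 8 cancel(order #3): fills=none; bids=[#5:6@102 #1:2@97] asks=[-]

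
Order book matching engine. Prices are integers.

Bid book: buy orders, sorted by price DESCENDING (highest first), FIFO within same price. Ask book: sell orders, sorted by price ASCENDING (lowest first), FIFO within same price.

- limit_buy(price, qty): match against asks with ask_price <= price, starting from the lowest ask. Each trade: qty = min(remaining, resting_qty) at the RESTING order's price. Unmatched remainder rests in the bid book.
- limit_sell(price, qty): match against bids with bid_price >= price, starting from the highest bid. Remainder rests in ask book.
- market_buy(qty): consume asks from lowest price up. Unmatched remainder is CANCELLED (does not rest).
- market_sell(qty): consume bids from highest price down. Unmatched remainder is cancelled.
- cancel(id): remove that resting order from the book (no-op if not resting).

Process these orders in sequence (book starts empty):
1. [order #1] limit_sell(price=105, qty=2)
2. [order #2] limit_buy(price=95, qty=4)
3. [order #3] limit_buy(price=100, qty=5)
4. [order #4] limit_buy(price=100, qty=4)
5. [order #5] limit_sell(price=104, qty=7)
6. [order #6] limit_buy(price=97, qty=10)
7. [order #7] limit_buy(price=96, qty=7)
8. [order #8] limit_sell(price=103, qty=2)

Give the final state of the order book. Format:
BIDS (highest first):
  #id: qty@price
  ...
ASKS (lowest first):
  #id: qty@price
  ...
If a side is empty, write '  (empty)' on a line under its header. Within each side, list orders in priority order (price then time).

Answer: BIDS (highest first):
  #3: 5@100
  #4: 4@100
  #6: 10@97
  #7: 7@96
  #2: 4@95
ASKS (lowest first):
  #8: 2@103
  #5: 7@104
  #1: 2@105

Derivation:
After op 1 [order #1] limit_sell(price=105, qty=2): fills=none; bids=[-] asks=[#1:2@105]
After op 2 [order #2] limit_buy(price=95, qty=4): fills=none; bids=[#2:4@95] asks=[#1:2@105]
After op 3 [order #3] limit_buy(price=100, qty=5): fills=none; bids=[#3:5@100 #2:4@95] asks=[#1:2@105]
After op 4 [order #4] limit_buy(price=100, qty=4): fills=none; bids=[#3:5@100 #4:4@100 #2:4@95] asks=[#1:2@105]
After op 5 [order #5] limit_sell(price=104, qty=7): fills=none; bids=[#3:5@100 #4:4@100 #2:4@95] asks=[#5:7@104 #1:2@105]
After op 6 [order #6] limit_buy(price=97, qty=10): fills=none; bids=[#3:5@100 #4:4@100 #6:10@97 #2:4@95] asks=[#5:7@104 #1:2@105]
After op 7 [order #7] limit_buy(price=96, qty=7): fills=none; bids=[#3:5@100 #4:4@100 #6:10@97 #7:7@96 #2:4@95] asks=[#5:7@104 #1:2@105]
After op 8 [order #8] limit_sell(price=103, qty=2): fills=none; bids=[#3:5@100 #4:4@100 #6:10@97 #7:7@96 #2:4@95] asks=[#8:2@103 #5:7@104 #1:2@105]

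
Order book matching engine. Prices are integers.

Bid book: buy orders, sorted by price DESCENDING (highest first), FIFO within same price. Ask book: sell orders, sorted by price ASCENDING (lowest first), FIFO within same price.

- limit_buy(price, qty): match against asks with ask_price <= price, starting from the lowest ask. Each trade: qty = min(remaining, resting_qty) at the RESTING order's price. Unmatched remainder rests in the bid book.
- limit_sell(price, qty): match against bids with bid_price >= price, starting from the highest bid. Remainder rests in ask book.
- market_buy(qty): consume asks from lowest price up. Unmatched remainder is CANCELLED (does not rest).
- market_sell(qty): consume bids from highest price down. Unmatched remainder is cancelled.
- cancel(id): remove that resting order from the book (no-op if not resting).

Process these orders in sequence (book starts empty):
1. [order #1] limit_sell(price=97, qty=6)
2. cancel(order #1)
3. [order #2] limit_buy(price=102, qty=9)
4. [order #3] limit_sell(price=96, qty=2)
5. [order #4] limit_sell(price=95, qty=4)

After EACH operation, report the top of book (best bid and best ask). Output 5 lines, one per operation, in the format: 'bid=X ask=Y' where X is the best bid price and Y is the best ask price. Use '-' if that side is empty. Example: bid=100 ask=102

After op 1 [order #1] limit_sell(price=97, qty=6): fills=none; bids=[-] asks=[#1:6@97]
After op 2 cancel(order #1): fills=none; bids=[-] asks=[-]
After op 3 [order #2] limit_buy(price=102, qty=9): fills=none; bids=[#2:9@102] asks=[-]
After op 4 [order #3] limit_sell(price=96, qty=2): fills=#2x#3:2@102; bids=[#2:7@102] asks=[-]
After op 5 [order #4] limit_sell(price=95, qty=4): fills=#2x#4:4@102; bids=[#2:3@102] asks=[-]

Answer: bid=- ask=97
bid=- ask=-
bid=102 ask=-
bid=102 ask=-
bid=102 ask=-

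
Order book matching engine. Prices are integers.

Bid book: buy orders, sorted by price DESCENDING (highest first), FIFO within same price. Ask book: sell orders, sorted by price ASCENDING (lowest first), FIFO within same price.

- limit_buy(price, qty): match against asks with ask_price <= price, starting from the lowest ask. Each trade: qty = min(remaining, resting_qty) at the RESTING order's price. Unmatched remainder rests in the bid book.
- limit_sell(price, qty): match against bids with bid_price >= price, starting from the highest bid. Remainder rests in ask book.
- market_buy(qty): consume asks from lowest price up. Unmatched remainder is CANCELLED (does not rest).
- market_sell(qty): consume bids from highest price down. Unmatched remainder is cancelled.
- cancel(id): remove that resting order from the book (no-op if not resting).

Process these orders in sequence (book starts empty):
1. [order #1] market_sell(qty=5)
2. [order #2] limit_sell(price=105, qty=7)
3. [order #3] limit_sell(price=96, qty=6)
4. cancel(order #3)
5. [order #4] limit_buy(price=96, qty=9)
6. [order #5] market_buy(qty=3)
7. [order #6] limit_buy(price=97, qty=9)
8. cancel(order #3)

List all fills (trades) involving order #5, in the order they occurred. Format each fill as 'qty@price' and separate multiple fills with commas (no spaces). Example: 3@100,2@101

After op 1 [order #1] market_sell(qty=5): fills=none; bids=[-] asks=[-]
After op 2 [order #2] limit_sell(price=105, qty=7): fills=none; bids=[-] asks=[#2:7@105]
After op 3 [order #3] limit_sell(price=96, qty=6): fills=none; bids=[-] asks=[#3:6@96 #2:7@105]
After op 4 cancel(order #3): fills=none; bids=[-] asks=[#2:7@105]
After op 5 [order #4] limit_buy(price=96, qty=9): fills=none; bids=[#4:9@96] asks=[#2:7@105]
After op 6 [order #5] market_buy(qty=3): fills=#5x#2:3@105; bids=[#4:9@96] asks=[#2:4@105]
After op 7 [order #6] limit_buy(price=97, qty=9): fills=none; bids=[#6:9@97 #4:9@96] asks=[#2:4@105]
After op 8 cancel(order #3): fills=none; bids=[#6:9@97 #4:9@96] asks=[#2:4@105]

Answer: 3@105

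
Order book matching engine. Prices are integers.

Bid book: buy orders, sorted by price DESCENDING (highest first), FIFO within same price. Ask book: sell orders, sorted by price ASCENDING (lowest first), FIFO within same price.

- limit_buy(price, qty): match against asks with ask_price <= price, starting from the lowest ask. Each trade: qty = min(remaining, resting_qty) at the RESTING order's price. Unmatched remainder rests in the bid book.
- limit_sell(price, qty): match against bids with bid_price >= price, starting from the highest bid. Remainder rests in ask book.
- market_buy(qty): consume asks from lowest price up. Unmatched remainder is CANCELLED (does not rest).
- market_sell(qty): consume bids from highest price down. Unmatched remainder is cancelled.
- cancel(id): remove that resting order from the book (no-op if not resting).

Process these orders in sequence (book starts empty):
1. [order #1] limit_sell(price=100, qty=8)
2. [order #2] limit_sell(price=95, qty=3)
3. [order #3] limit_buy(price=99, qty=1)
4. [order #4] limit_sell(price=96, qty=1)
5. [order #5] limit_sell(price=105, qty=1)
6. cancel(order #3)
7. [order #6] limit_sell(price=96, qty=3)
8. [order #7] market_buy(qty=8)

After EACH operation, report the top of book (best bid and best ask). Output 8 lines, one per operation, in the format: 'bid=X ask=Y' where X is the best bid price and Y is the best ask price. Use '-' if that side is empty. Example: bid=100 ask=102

Answer: bid=- ask=100
bid=- ask=95
bid=- ask=95
bid=- ask=95
bid=- ask=95
bid=- ask=95
bid=- ask=95
bid=- ask=100

Derivation:
After op 1 [order #1] limit_sell(price=100, qty=8): fills=none; bids=[-] asks=[#1:8@100]
After op 2 [order #2] limit_sell(price=95, qty=3): fills=none; bids=[-] asks=[#2:3@95 #1:8@100]
After op 3 [order #3] limit_buy(price=99, qty=1): fills=#3x#2:1@95; bids=[-] asks=[#2:2@95 #1:8@100]
After op 4 [order #4] limit_sell(price=96, qty=1): fills=none; bids=[-] asks=[#2:2@95 #4:1@96 #1:8@100]
After op 5 [order #5] limit_sell(price=105, qty=1): fills=none; bids=[-] asks=[#2:2@95 #4:1@96 #1:8@100 #5:1@105]
After op 6 cancel(order #3): fills=none; bids=[-] asks=[#2:2@95 #4:1@96 #1:8@100 #5:1@105]
After op 7 [order #6] limit_sell(price=96, qty=3): fills=none; bids=[-] asks=[#2:2@95 #4:1@96 #6:3@96 #1:8@100 #5:1@105]
After op 8 [order #7] market_buy(qty=8): fills=#7x#2:2@95 #7x#4:1@96 #7x#6:3@96 #7x#1:2@100; bids=[-] asks=[#1:6@100 #5:1@105]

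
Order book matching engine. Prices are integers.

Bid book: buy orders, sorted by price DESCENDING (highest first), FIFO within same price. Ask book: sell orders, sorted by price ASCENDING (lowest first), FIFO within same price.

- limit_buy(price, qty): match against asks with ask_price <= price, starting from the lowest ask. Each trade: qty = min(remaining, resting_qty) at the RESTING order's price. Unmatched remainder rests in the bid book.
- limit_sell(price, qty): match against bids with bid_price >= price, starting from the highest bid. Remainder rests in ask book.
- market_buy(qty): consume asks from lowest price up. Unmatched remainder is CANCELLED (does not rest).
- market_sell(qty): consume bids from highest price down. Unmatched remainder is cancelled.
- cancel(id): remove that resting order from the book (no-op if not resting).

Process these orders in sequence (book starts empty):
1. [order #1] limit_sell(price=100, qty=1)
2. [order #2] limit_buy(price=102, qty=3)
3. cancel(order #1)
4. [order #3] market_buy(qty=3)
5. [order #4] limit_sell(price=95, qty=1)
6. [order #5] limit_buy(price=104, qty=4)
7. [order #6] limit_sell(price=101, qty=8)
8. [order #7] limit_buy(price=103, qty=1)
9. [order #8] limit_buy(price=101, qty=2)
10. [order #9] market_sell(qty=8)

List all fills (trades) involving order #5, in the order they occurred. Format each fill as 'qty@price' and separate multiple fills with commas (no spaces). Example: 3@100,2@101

After op 1 [order #1] limit_sell(price=100, qty=1): fills=none; bids=[-] asks=[#1:1@100]
After op 2 [order #2] limit_buy(price=102, qty=3): fills=#2x#1:1@100; bids=[#2:2@102] asks=[-]
After op 3 cancel(order #1): fills=none; bids=[#2:2@102] asks=[-]
After op 4 [order #3] market_buy(qty=3): fills=none; bids=[#2:2@102] asks=[-]
After op 5 [order #4] limit_sell(price=95, qty=1): fills=#2x#4:1@102; bids=[#2:1@102] asks=[-]
After op 6 [order #5] limit_buy(price=104, qty=4): fills=none; bids=[#5:4@104 #2:1@102] asks=[-]
After op 7 [order #6] limit_sell(price=101, qty=8): fills=#5x#6:4@104 #2x#6:1@102; bids=[-] asks=[#6:3@101]
After op 8 [order #7] limit_buy(price=103, qty=1): fills=#7x#6:1@101; bids=[-] asks=[#6:2@101]
After op 9 [order #8] limit_buy(price=101, qty=2): fills=#8x#6:2@101; bids=[-] asks=[-]
After op 10 [order #9] market_sell(qty=8): fills=none; bids=[-] asks=[-]

Answer: 4@104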